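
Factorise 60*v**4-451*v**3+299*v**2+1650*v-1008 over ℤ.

(3*v-8)*(4*v+7)*(5*v-3)*(v-6)

Among the possible rational roots, v = 8/3 is a root, so (3*v-8) divides it; the quotient is 20*v**3-97*v**2-159*v+126.
Continuing, v = -7/4 is a root, so (4*v+7) divides it; the quotient is 5*v**2-33*v+18.
The remaining quadratic factors as (5*v-3)(v-6).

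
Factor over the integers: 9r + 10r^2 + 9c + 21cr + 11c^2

Group: 11c(c + r) + (10r + 9)(c + r); both groups contain (c + r).

(11c + 10r + 9)(c + r)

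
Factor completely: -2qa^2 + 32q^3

2q(4q - a)(4q + a)

Factor out 2q, leaving 16q^2 - a^2, which is a difference of two squares.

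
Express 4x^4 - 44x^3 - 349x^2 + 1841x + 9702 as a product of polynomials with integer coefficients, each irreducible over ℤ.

Among the possible rational roots, x = 14 is a root, giving the factor (x - 14) and quotient 4x^3 + 12x^2 - 181x - 693.
Then x = -9/2 is a root, giving the factor (2x + 9) and quotient 2x^2 - 3x - 77.
The remaining quadratic factors as (2x + 11)(x - 7).

(2x + 11)(2x + 9)(x - 14)(x - 7)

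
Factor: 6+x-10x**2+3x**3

(3x+2)(x-1)(x-3)

By the rational root theorem, x = -2/3 is a root, so (3x+2) is a factor; dividing leaves x**2-4x+3.
The remaining quadratic factors as (x-3)(x-1).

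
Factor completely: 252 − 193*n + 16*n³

Among the possible rational roots, n = 9/4 is a root, so (4*n − 9) divides it; the quotient is 4*n² + 9*n − 28.
The remaining quadratic factors as (n + 4)(4*n − 7).

(4*n − 7)*(4*n − 9)*(n + 4)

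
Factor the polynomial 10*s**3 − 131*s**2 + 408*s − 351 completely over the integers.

Trying the rational-root candidates, s = 3/2 is a root, so (2*s − 3) is a factor; dividing leaves 5*s**2 − 58*s + 117.
The remaining quadratic factors as (5*s − 13)(s − 9).

(2*s − 3)*(5*s − 13)*(s − 9)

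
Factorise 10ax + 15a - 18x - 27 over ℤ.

(2x + 3)(5a - 9)

Group as (10ax + 15a) + (-18x - 27) = 5a(2x + 3) - 9(2x + 3).
Both groups share the factor (2x + 3).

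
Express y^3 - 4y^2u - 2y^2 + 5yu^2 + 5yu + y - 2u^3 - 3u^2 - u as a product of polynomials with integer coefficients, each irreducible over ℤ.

(y - 2u - 1)(y - u)(y - u - 1)

Group: y(y^2 - 3yu - y + 2u^2 + u) + (-u - 1)(y^2 - 3yu - y + 2u^2 + u); both groups contain (y^2 - 3yu - y + 2u^2 + u), so (y - u - 1) is a factor with cofactor y^2 - 3yu - y + 2u^2 + u.
The cofactor groups again: y^2 - 3yu - y + 2u^2 + u = y(y - u) + (-2u - 1)(y - u); both groups contain (y - u), giving (y - 2u - 1)(y - u).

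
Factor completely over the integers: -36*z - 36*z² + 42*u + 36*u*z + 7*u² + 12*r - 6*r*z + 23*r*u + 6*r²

(2*r + 7*u - 6*z)*(3*r + u + 6*z + 6)

Group: 3*r*(2*r + 7*u - 6*z) + (u + 6*z + 6)*(2*r + 7*u - 6*z); both groups contain (2*r + 7*u - 6*z).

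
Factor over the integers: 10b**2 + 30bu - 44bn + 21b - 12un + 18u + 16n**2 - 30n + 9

(2b + 6u - 8n + 3)(5b - 2n + 3)

Group: 2b(5b - 2n + 3) + (6u - 8n + 3)(5b - 2n + 3); both groups contain (5b - 2n + 3).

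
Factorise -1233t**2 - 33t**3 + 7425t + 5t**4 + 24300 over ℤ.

Among the possible rational roots, t = -15 is a root, giving the factor (t + 15) and quotient 5t**3 - 108t**2 + 387t + 1620.
Then t = 9 is a root, giving the factor (t - 9) and quotient 5t**2 - 63t - 180.
The remaining quadratic factors as (5t + 12)(t - 15).

(5t + 12)(t + 15)(t - 15)(t - 9)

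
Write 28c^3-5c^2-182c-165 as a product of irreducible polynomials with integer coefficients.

Testing divisors of the constant over divisors of the leading coefficient, c = -11/7 is a root, so (7c+11) is a factor; dividing leaves 4c^2-7c-15.
The remaining quadratic factors as (c-3)(4c+5).

(4c+5)(7c+11)(c-3)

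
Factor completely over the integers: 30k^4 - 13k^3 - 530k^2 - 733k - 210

(5k + 2)(6k + 7)(k + 3)(k - 5)

By the rational root theorem, k = -7/6 is a root, so (6k + 7) is a factor; dividing leaves 5k^3 - 8k^2 - 79k - 30.
Continuing, k = -3 is a root, so (k + 3) divides it; the quotient is 5k^2 - 23k - 10.
The remaining quadratic factors as (5k + 2)(k - 5).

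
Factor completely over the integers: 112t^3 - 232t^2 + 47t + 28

Testing divisors of the constant over divisors of the leading coefficient, t = -1/4 is a root, giving the factor (4t + 1) and quotient 28t^2 - 65t + 28.
The remaining quadratic factors as (4t - 7)(7t - 4).

(4t + 1)(4t - 7)(7t - 4)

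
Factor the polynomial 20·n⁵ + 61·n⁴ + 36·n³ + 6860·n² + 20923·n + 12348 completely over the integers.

Among the possible rational roots, n = -7 is a root, so (n + 7) divides it; the quotient is 20·n⁴ - 79·n³ + 589·n² + 2737·n + 1764.
Continuing, n = -4/5 is a root, so (5·n + 4) divides it; the quotient is 4·n³ - 19·n² + 133·n + 441.
Continuing, n = -9/4 is a root, giving the factor (4·n + 9) and quotient n² - 7·n + 49.
The quadratic n² - 7·n + 49 has discriminant -147 < 0 and is irreducible over ℤ.

(4·n + 9)·(5·n + 4)·(n + 7)·(n² - 7·n + 49)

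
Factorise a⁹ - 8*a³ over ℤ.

Every term has a factor of a³; factoring it out leaves a⁶ - 8.
Recognize a difference of cubes with the parts a² and 2.

a³*(a² - 2)*(a⁴ + 2*a² + 4)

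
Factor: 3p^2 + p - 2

(3p - 2)(p + 1)

Need a pair with product 3·(-2) = -6 and sum 1: that's 3 and -2.
Split the middle term: 3p^2 + 3p - 2p - 2 = 3p(p + 1) - 2(p + 1).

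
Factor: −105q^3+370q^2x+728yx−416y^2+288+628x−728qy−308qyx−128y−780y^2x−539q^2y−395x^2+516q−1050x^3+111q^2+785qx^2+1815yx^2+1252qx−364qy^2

Group: 3q(−35q^2−28qy−40qx−68q−60yx−32y+75x^2−20x−32) + (13y−14x−9)(−35q^2−28qy−40qx−68q−60yx−32y+75x^2−20x−32); both groups contain (−35q^2−28qy−40qx−68q−60yx−32y+75x^2−20x−32), so (3q+13y−14x−9) is a factor with cofactor −35q^2−28qy−40qx−68q−60yx−32y+75x^2−20x−32.
The cofactor groups again: −35q^2−28qy−40qx−68q−60yx−32y+75x^2−20x−32 = −7q(5q+4y−5x+4) + (−15x−8)(5q+4y−5x+4); both groups contain (5q+4y−5x+4), giving −(7q+15x+8)(5q+4y−5x+4).

−(3q+13y−14x−9)(5q+4y−5x+4)(7q+15x+8)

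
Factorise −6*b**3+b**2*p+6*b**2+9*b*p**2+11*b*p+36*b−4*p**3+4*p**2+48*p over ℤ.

−(2*b−p+4)*(3*b+4*p)*(b−p−3)

Group: 2*b*(−3*b**2−b*p+9*b+4*p**2+12*p) + (−p+4)*(−3*b**2−b*p+9*b+4*p**2+12*p); both groups contain (−3*b**2−b*p+9*b+4*p**2+12*p), so (2*b−p+4) is a factor with cofactor −3*b**2−b*p+9*b+4*p**2+12*p.
The cofactor groups again: −3*b**2−b*p+9*b+4*p**2+12*p = −3*b*(b−p−3) − 4*p*(b−p−3); both groups contain (b−p−3), giving −(3*b+4*p)*(b−p−3).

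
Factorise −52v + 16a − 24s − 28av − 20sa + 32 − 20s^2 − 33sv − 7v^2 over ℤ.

−(4s + 4a + v + 8)(5s + 7v − 4)

Group: −4s(5s + 7v − 4) + (−4a − v − 8)(5s + 7v − 4); both groups contain (5s + 7v − 4).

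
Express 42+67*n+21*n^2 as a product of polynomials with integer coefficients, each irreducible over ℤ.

Need a pair with product 21·42 = 882 and sum 67: that's 49 and 18.
Split the middle term: 21*n^2+49*n + 18*n+42 = 7*n*(3*n+7) + 6*(3*n+7).

(3*n+7)*(7*n+6)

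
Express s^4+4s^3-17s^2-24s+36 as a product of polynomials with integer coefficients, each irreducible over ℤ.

Testing divisors of the constant over divisors of the leading coefficient, s = 3 is a root, so (s-3) divides it; the quotient is s^3+7s^2+4s-12.
Continuing, s = -2 is a root, so (s+2) divides it; the quotient is s^2+5s-6.
The remaining quadratic factors as (s+6)(s-1).

(s+2)(s+6)(s-1)(s-3)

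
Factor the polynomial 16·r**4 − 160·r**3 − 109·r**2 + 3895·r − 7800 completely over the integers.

(4·r − 13)·(4·r − 15)·(r + 5)·(r − 8)

By the rational root theorem, r = 15/4 is a root, giving the factor (4·r − 15) and quotient 4·r**3 − 25·r**2 − 121·r + 520.
Next, r = −5 is a root, so (r + 5) is a factor; dividing leaves 4·r**2 − 45·r + 104.
The remaining quadratic factors as (r − 8)(4·r − 13).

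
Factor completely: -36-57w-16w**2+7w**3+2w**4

(2w+3)(w+1)(w+4)(w-3)

Among the possible rational roots, w = -3/2 is a root, giving the factor (2w+3) and quotient w**3+2w**2-11w-12.
Continuing, w = -4 is a root, so (w+4) divides it; the quotient is w**2-2w-3.
The remaining quadratic factors as (w-3)(w+1).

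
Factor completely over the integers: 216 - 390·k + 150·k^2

6·(5·k - 4)·(5·k - 9)

Pull out the common factor 6, then factor the remaining trinomial.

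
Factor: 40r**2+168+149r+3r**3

Trying the rational-root candidates, r = −7/3 is a root, giving the factor (3r+7) and quotient r**2+11r+24.
The remaining quadratic factors as (r+3)(r+8).

(3r+7)(r+3)(r+8)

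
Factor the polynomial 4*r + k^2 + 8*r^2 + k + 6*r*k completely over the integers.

(2*r + k + 1)*(4*r + k)

Group: 2*r*(4*r + k) + (k + 1)*(4*r + k); both groups contain (4*r + k).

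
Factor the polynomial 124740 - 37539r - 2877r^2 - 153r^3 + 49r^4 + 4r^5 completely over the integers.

Testing divisors of the constant over divisors of the leading coefficient, r = 9 is a root, giving the factor (r - 9) and quotient 4r^4 + 85r^3 + 612r^2 + 2631r - 13860.
Continuing, r = -15 is a root, giving the factor (r + 15) and quotient 4r^3 + 25r^2 + 237r - 924.
Next, r = 11/4 is a root, so (4r - 11) divides it; the quotient is r^2 + 9r + 84.
The quadratic r^2 + 9r + 84 has discriminant -255 < 0 and is irreducible over ℤ.

(4r - 11)(r + 15)(r - 9)(r^2 + 9r + 84)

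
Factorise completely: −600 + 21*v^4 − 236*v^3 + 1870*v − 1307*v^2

(3*v − 2)*(7*v − 4)*(v + 5)*(v − 15)

Trying the rational-root candidates, v = 4/7 is a root, so (7*v − 4) divides it; the quotient is 3*v^3 − 32*v^2 − 205*v + 150.
Then v = −5 is a root, so (v + 5) is a factor; dividing leaves 3*v^2 − 47*v + 30.
The remaining quadratic factors as (v − 15)(3*v − 2).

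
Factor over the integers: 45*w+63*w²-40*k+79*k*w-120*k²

Group: -15*k*(8*k-9*w) + (-7*w-5)*(8*k-9*w); both groups contain (8*k-9*w).

-(15*k+7*w+5)*(8*k-9*w)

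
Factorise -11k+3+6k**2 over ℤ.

(2k-3)(3k-1)

Need a pair with product 6·3 = 18 and sum -11: that's -9 and -2.
Split the middle term: 6k**2-9k - 2k+3 = 3k(2k-3) - (2k-3).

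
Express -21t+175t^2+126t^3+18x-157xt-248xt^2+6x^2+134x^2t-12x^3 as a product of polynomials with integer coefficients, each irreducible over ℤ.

-(2x-2t-3)(6x-7t)(x-9t+1)

Group: x(-12x^2+26xt+18x-14t^2-21t) + (-9t+1)(-12x^2+26xt+18x-14t^2-21t); both groups contain (-12x^2+26xt+18x-14t^2-21t), so (x-9t+1) is a factor with cofactor -12x^2+26xt+18x-14t^2-21t.
The cofactor groups again: -12x^2+26xt+18x-14t^2-21t = -2x(6x-7t) + (2t+3)(6x-7t); both groups contain (6x-7t), giving -(2x-2t-3)(6x-7t).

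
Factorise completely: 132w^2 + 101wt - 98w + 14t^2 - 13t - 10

Group: 12w(11w + 2t + 1) + (7t - 10)(11w + 2t + 1); both groups contain (11w + 2t + 1).

(11w + 2t + 1)(12w + 7t - 10)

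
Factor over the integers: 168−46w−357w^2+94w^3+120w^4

(4w+3)(5w−4)(6w−7)(w+2)

Among the possible rational roots, w = 7/6 is a root, so (6w−7) divides it; the quotient is 20w^3+39w^2−14w−24.
Then w = −2 is a root, so (w+2) divides it; the quotient is 20w^2−w−12.
The remaining quadratic factors as (5w−4)(4w+3).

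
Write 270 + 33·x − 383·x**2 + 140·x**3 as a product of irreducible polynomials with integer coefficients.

(4·x − 9)·(5·x − 6)·(7·x + 5)

Testing divisors of the constant over divisors of the leading coefficient, x = 6/5 is a root, so (5·x − 6) is a factor; dividing leaves 28·x**2 − 43·x − 45.
The remaining quadratic factors as (7·x + 5)(4·x − 9).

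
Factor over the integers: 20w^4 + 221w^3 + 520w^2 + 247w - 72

(4w + 9)(5w - 1)(w + 1)(w + 8)

Testing divisors of the constant over divisors of the leading coefficient, w = -9/4 is a root, so (4w + 9) divides it; the quotient is 5w^3 + 44w^2 + 31w - 8.
Continuing, w = -1 is a root, giving the factor (w + 1) and quotient 5w^2 + 39w - 8.
The remaining quadratic factors as (w + 8)(5w - 1).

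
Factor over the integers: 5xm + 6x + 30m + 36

Group as (5xm + 6x) + (30m + 36) = x(5m + 6) + 6(5m + 6).
Both groups share the factor (5m + 6).

(5m + 6)(x + 6)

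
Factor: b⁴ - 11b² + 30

Substitute u = b² to get a quadratic in u, then factor.
b² - 6 is irreducible over ℤ (6 is not a perfect square).
b² - 5 is irreducible over ℤ (5 is not a perfect square).

(b² - 5)(b² - 6)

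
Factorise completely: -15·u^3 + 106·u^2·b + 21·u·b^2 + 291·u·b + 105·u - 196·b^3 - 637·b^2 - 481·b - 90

Group: 5·u·(-3·u^2 + 17·u·b - 3·u + 28·b^2 + 71·b + 18) + (-7·b - 5)·(-3·u^2 + 17·u·b - 3·u + 28·b^2 + 71·b + 18); both groups contain (-3·u^2 + 17·u·b - 3·u + 28·b^2 + 71·b + 18), so (5·u - 7·b - 5) is a factor with cofactor -3·u^2 + 17·u·b - 3·u + 28·b^2 + 71·b + 18.
The cofactor groups again: -3·u^2 + 17·u·b - 3·u + 28·b^2 + 71·b + 18 = -3·u·(u - 7·b - 2) + (-4·b - 9)·(u - 7·b - 2); both groups contain (u - 7·b - 2), giving -(3·u + 4·b + 9)·(u - 7·b - 2).

-(5·u - 7·b - 5)·(u - 7·b - 2)·(3·u + 4·b + 9)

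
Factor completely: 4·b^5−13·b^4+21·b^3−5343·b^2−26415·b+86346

(4·b−9)·(b+6)·(b−13)·(b^2+6·b+123)

Trying the rational-root candidates, b = −6 is a root, so (b+6) is a factor; dividing leaves 4·b^4−37·b^3+243·b^2−6801·b+14391.
Continuing, b = 13 is a root, so (b−13) is a factor; dividing leaves 4·b^3+15·b^2+438·b−1107.
Continuing, b = 9/4 is a root, so (4·b−9) divides it; the quotient is b^2+6·b+123.
The quadratic b^2+6·b+123 has discriminant −456 < 0 and is irreducible over ℤ.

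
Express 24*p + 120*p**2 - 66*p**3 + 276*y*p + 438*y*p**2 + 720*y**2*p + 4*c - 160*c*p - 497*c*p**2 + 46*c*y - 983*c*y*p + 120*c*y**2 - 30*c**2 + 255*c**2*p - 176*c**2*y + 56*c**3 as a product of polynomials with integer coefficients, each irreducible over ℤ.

(7*c - 15*y - 11*p - 2)*(8*c - 8*y + p - 2)*(c + 6*p)

Group: c*(56*c**2 - 176*c*y - 81*c*p - 30*c + 120*y**2 + 73*y*p + 46*y - 11*p**2 + 20*p + 4) + 6*p*(56*c**2 - 176*c*y - 81*c*p - 30*c + 120*y**2 + 73*y*p + 46*y - 11*p**2 + 20*p + 4); both groups contain (56*c**2 - 176*c*y - 81*c*p - 30*c + 120*y**2 + 73*y*p + 46*y - 11*p**2 + 20*p + 4), so (c + 6*p) is a factor with cofactor 56*c**2 - 176*c*y - 81*c*p - 30*c + 120*y**2 + 73*y*p + 46*y - 11*p**2 + 20*p + 4.
The cofactor groups again: 56*c**2 - 176*c*y - 81*c*p - 30*c + 120*y**2 + 73*y*p + 46*y - 11*p**2 + 20*p + 4 = 8*c*(7*c - 15*y - 11*p - 2) + (-8*y + p - 2)*(7*c - 15*y - 11*p - 2); both groups contain (7*c - 15*y - 11*p - 2), giving (8*c - 8*y + p - 2)*(7*c - 15*y - 11*p - 2).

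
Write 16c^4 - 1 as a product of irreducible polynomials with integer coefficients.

(2c)⁴ − (1)⁴ = ((2c)² − (1)²)((2c)² + (1)²); the first factor splits again, the second (4c^2 + 1) is irreducible.

(2c + 1)(2c - 1)(4c^2 + 1)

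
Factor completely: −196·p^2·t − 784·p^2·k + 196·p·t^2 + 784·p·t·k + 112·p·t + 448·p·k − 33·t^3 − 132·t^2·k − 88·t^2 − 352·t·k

Group: t·(−196·p^2 + 196·p·t + 112·p − 33·t^2 − 88·t) + 4·k·(−196·p^2 + 196·p·t + 112·p − 33·t^2 − 88·t); both groups contain (−196·p^2 + 196·p·t + 112·p − 33·t^2 − 88·t), so (t + 4·k) is a factor with cofactor −196·p^2 + 196·p·t + 112·p − 33·t^2 − 88·t.
The cofactor groups again: −196·p^2 + 196·p·t + 112·p − 33·t^2 − 88·t = −14·p·(14·p − 11·t) + (3·t + 8)·(14·p − 11·t); both groups contain (14·p − 11·t), giving −(14·p − 3·t − 8)·(14·p − 11·t).

−(14·p − 11·t)·(14·p − 3·t − 8)·(t + 4·k)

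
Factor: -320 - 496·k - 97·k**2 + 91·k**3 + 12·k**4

(3·k - 8)·(4·k + 5)·(k + 1)·(k + 8)

By the rational root theorem, k = -5/4 is a root, so (4·k + 5) is a factor; dividing leaves 3·k**3 + 19·k**2 - 48·k - 64.
Next, k = -8 is a root, so (k + 8) is a factor; dividing leaves 3·k**2 - 5·k - 8.
The remaining quadratic factors as (k + 1)(3·k - 8).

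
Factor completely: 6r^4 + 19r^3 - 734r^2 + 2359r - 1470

(6r - 5)(r + 14)(r - 3)(r - 7)

Among the possible rational roots, r = 7 is a root, giving the factor (r - 7) and quotient 6r^3 + 61r^2 - 307r + 210.
Continuing, r = -14 is a root, so (r + 14) is a factor; dividing leaves 6r^2 - 23r + 15.
The remaining quadratic factors as (r - 3)(6r - 5).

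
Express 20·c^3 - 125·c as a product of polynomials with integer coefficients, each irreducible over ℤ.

Every term has a factor of 5·c. Then 4·c^2 - 25 = (2·c)² − (5)².

5·c·(2·c + 5)·(2·c - 5)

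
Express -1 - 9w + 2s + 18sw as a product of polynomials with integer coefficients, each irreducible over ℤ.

Group as (18sw + 2s) + (-9w - 1) = 2s(9w + 1) - (9w + 1).
Both groups share the factor (9w + 1).

(2s - 1)(9w + 1)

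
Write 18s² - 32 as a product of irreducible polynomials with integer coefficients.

Every term has a factor of 2. Then 9s² - 16 = (3s)² − (4)².

2(3s + 4)(3s - 4)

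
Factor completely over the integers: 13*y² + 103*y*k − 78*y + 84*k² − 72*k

Group: 13*y*(y + 7*k − 6) + 12*k*(y + 7*k − 6); both groups contain (y + 7*k − 6).

(13*y + 12*k)*(y + 7*k − 6)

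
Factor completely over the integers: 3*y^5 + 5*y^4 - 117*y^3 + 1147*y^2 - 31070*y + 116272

By the rational root theorem, y = 13/3 is a root, so (3*y - 13) divides it; the quotient is y^4 + 6*y^3 - 13*y^2 + 326*y - 8944.
Continuing, y = 8 is a root, so (y - 8) divides it; the quotient is y^3 + 14*y^2 + 99*y + 1118.
Next, y = -13 is a root, giving the factor (y + 13) and quotient y^2 + y + 86.
The quadratic y^2 + y + 86 has discriminant -343 < 0 and is irreducible over ℤ.

(3*y - 13)*(y + 13)*(y - 8)*(y^2 + y + 86)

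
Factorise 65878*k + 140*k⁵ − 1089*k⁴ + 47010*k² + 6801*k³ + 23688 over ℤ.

(4*k + 9)*(5*k + 7)*(7*k + 4)*(k² − 12*k + 94)

Trying the rational-root candidates, k = −4/7 is a root, so (7*k + 4) is a factor; dividing leaves 20*k⁴ − 167*k³ + 1067*k² + 6106*k + 5922.
Continuing, k = −7/5 is a root, so (5*k + 7) divides it; the quotient is 4*k³ − 39*k² + 268*k + 846.
Then k = −9/4 is a root, giving the factor (4*k + 9) and quotient k² − 12*k + 94.
The quadratic k² − 12*k + 94 has discriminant −232 < 0 and is irreducible over ℤ.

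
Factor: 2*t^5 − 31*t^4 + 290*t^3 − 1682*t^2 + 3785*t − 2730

Trying the rational-root candidates, t = 2 is a root, giving the factor (t − 2) and quotient 2*t^4 − 27*t^3 + 236*t^2 − 1210*t + 1365.
Continuing, t = 7 is a root, giving the factor (t − 7) and quotient 2*t^3 − 13*t^2 + 145*t − 195.
Then t = 3/2 is a root, giving the factor (2*t − 3) and quotient t^2 − 5*t + 65.
The quadratic t^2 − 5*t + 65 has discriminant −235 < 0 and is irreducible over ℤ.

(2*t − 3)*(t − 2)*(t − 7)*(t^2 − 5*t + 65)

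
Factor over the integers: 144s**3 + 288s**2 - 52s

4s(6s + 13)(6s - 1)

Pull out the common factor 4s, then factor the remaining trinomial.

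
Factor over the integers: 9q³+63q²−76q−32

By the rational root theorem, q = −1/3 is a root, so (3q+1) is a factor; dividing leaves 3q²+20q−32.
The remaining quadratic factors as (q+8)(3q−4).

(3q+1)(3q−4)(q+8)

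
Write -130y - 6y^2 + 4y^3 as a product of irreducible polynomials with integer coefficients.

Pull out the common factor 2y, then factor the remaining trinomial.

2y(2y - 13)(y + 5)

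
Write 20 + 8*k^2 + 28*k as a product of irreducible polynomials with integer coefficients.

4*(2*k + 5)*(k + 1)

Pull out the common factor 4, then factor the remaining trinomial.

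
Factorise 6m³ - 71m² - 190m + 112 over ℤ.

(2m - 1)(3m + 8)(m - 14)

Among the possible rational roots, m = 1/2 is a root, giving the factor (2m - 1) and quotient 3m² - 34m - 112.
The remaining quadratic factors as (3m + 8)(m - 14).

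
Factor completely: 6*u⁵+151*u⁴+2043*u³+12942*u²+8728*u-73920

Trying the rational-root candidates, u = -10 is a root, so (u+10) divides it; the quotient is 6*u⁴+91*u³+1133*u²+1612*u-7392.
Next, u = 11/6 is a root, giving the factor (6*u-11) and quotient u³+17*u²+220*u+672.
Then u = -4 is a root, so (u+4) divides it; the quotient is u²+13*u+168.
The quadratic u²+13*u+168 has discriminant -503 < 0 and is irreducible over ℤ.

(6*u-11)*(u+10)*(u+4)*(u²+13*u+168)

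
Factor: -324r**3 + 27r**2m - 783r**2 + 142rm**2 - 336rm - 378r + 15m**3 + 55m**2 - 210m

Group: 4r(-81r**2 - 54rm - 54r - 5m**2 - 30m) + (-3m + 7)(-81r**2 - 54rm - 54r - 5m**2 - 30m); both groups contain (-81r**2 - 54rm - 54r - 5m**2 - 30m), so (4r - 3m + 7) is a factor with cofactor -81r**2 - 54rm - 54r - 5m**2 - 30m.
The cofactor groups again: -81r**2 - 54rm - 54r - 5m**2 - 30m = -9r(9r + m + 6) - 5m(9r + m + 6); both groups contain (9r + m + 6), giving -(9r + 5m)(9r + m + 6).

-(4r - 3m + 7)(9r + 5m)(9r + m + 6)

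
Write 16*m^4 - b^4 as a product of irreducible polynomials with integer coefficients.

(2*m - b)*(2*m + b)*(4*m^2 + b^2)

(2*m)⁴ − (b)⁴ = ((2*m)² − (b)²)((2*m)² + (b)²); the first factor splits again, the second (4*m^2 + b^2) is irreducible.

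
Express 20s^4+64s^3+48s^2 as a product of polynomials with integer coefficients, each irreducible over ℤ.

4s^2(5s+6)(s+2)

Pull out the common factor 4s^2, then factor the remaining trinomial.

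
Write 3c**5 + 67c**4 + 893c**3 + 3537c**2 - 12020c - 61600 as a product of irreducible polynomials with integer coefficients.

(3c - 11)(c + 4)(c + 7)(c**2 + 15c + 200)

Testing divisors of the constant over divisors of the leading coefficient, c = 11/3 is a root, giving the factor (3c - 11) and quotient c**4 + 26c**3 + 393c**2 + 2620c + 5600.
Then c = -7 is a root, so (c + 7) is a factor; dividing leaves c**3 + 19c**2 + 260c + 800.
Continuing, c = -4 is a root, giving the factor (c + 4) and quotient c**2 + 15c + 200.
The quadratic c**2 + 15c + 200 has discriminant -575 < 0 and is irreducible over ℤ.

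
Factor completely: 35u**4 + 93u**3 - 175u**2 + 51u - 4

By the rational root theorem, u = -4 is a root, so (u + 4) divides it; the quotient is 35u**3 - 47u**2 + 13u - 1.
Continuing, u = 1 is a root, so (u - 1) is a factor; dividing leaves 35u**2 - 12u + 1.
The remaining quadratic factors as (5u - 1)(7u - 1).

(5u - 1)(7u - 1)(u + 4)(u - 1)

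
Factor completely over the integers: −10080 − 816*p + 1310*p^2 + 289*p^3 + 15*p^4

Trying the rational-root candidates, p = −14/3 is a root, so (3*p + 14) divides it; the quotient is 5*p^3 + 73*p^2 + 96*p − 720.
Continuing, p = 12/5 is a root, so (5*p − 12) divides it; the quotient is p^2 + 17*p + 60.
The remaining quadratic factors as (p + 12)(p + 5).

(3*p + 14)*(5*p − 12)*(p + 12)*(p + 5)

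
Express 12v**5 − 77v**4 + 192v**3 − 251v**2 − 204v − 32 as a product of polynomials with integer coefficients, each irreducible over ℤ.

Testing divisors of the constant over divisors of the leading coefficient, v = −1/3 is a root, so (3v + 1) divides it; the quotient is 4v**4 − 27v**3 + 73v**2 − 108v − 32.
Then v = 4 is a root, giving the factor (v − 4) and quotient 4v**3 − 11v**2 + 29v + 8.
Next, v = −1/4 is a root, giving the factor (4v + 1) and quotient v**2 − 3v + 8.
The quadratic v**2 − 3v + 8 has discriminant −23 < 0 and is irreducible over ℤ.

(3v + 1)(4v + 1)(v − 4)(v**2 − 3v + 8)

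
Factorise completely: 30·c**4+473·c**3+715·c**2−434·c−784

(5·c+8)·(6·c+7)·(c+14)·(c−1)

By the rational root theorem, c = 1 is a root, so (c−1) divides it; the quotient is 30·c**3+503·c**2+1218·c+784.
Then c = −7/6 is a root, so (6·c+7) is a factor; dividing leaves 5·c**2+78·c+112.
The remaining quadratic factors as (5·c+8)(c+14).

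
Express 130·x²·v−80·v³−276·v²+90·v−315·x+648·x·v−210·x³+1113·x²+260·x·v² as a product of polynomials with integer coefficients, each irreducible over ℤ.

Group: 3·x·(−70·x²−50·x·v+21·x+20·v²−6·v) + (−4·v−15)·(−70·x²−50·x·v+21·x+20·v²−6·v); both groups contain (−70·x²−50·x·v+21·x+20·v²−6·v), so (3·x−4·v−15) is a factor with cofactor −70·x²−50·x·v+21·x+20·v²−6·v.
The cofactor groups again: −70·x²−50·x·v+21·x+20·v²−6·v = −10·x·(7·x−2·v) + (−10·v+3)·(7·x−2·v); both groups contain (7·x−2·v), giving −(10·x+10·v−3)·(7·x−2·v).

−(7·x−2·v)·(3·x−4·v−15)·(10·x+10·v−3)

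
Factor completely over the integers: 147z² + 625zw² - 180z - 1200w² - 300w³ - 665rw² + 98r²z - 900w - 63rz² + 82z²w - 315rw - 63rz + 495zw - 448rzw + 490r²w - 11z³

Group: z(98r² - 63rz - 133rw - 63r - 11z² + 137zw + 147z - 60w² - 240w - 180) + 5w(98r² - 63rz - 133rw - 63r - 11z² + 137zw + 147z - 60w² - 240w - 180); both groups contain (98r² - 63rz - 133rw - 63r - 11z² + 137zw + 147z - 60w² - 240w - 180), so (z + 5w) is a factor with cofactor 98r² - 63rz - 133rw - 63r - 11z² + 137zw + 147z - 60w² - 240w - 180.
The cofactor groups again: 98r² - 63rz - 133rw - 63r - 11z² + 137zw + 147z - 60w² - 240w - 180 = 14r(7r + z - 12w - 12) + (-11z + 5w + 15)(7r + z - 12w - 12); both groups contain (7r + z - 12w - 12), giving (14r - 11z + 5w + 15)(7r + z - 12w - 12).

(14r - 11z + 5w + 15)(z + 5w)(7r + z - 12w - 12)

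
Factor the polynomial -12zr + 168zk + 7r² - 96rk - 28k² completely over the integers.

Group: -r(12z - 7r - 2k) + 14k(12z - 7r - 2k); both groups contain (12z - 7r - 2k).

-(r - 14k)(12z - 7r - 2k)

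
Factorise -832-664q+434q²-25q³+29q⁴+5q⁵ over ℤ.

Testing divisors of the constant over divisors of the leading coefficient, q = -8 is a root, giving the factor (q+8) and quotient 5q⁴-11q³+63q²-70q-104.
Next, q = 2 is a root, giving the factor (q-2) and quotient 5q³-q²+61q+52.
Then q = -4/5 is a root, so (5q+4) divides it; the quotient is q²-q+13.
The quadratic q²-q+13 has discriminant -51 < 0 and is irreducible over ℤ.

(5q+4)(q+8)(q-2)(q²-q+13)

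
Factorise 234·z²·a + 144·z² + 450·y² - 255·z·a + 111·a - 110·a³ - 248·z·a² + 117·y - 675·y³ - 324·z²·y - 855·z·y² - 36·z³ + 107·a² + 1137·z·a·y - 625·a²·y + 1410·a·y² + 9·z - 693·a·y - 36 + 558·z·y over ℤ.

-(6·z - 11·a + 9·y + 3)·(z - 5·a + 5·y - 4)·(6·z + 2·a + 15·y - 3)

Group: 6·z·(-6·z² + 41·z·a - 39·z·y + 21·z - 55·a² + 100·a·y - 29·a - 45·y² + 21·y + 12) + (2·a + 15·y - 3)·(-6·z² + 41·z·a - 39·z·y + 21·z - 55·a² + 100·a·y - 29·a - 45·y² + 21·y + 12); both groups contain (-6·z² + 41·z·a - 39·z·y + 21·z - 55·a² + 100·a·y - 29·a - 45·y² + 21·y + 12), so (6·z + 2·a + 15·y - 3) is a factor with cofactor -6·z² + 41·z·a - 39·z·y + 21·z - 55·a² + 100·a·y - 29·a - 45·y² + 21·y + 12.
The cofactor groups again: -6·z² + 41·z·a - 39·z·y + 21·z - 55·a² + 100·a·y - 29·a - 45·y² + 21·y + 12 = -z·(6·z - 11·a + 9·y + 3) + (5·a - 5·y + 4)·(6·z - 11·a + 9·y + 3); both groups contain (6·z - 11·a + 9·y + 3), giving -(z - 5·a + 5·y - 4)·(6·z - 11·a + 9·y + 3).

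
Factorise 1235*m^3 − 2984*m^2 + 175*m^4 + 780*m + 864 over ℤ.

By the rational root theorem, m = −2/5 is a root, so (5*m + 2) is a factor; dividing leaves 35*m^3 + 233*m^2 − 690*m + 432.
Next, m = −9 is a root, so (m + 9) divides it; the quotient is 35*m^2 − 82*m + 48.
The remaining quadratic factors as (7*m − 8)(5*m − 6).

(5*m + 2)*(5*m − 6)*(7*m − 8)*(m + 9)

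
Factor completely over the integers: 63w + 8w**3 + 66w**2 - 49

Testing divisors of the constant over divisors of the leading coefficient, w = -7 is a root, so (w + 7) is a factor; dividing leaves 8w**2 + 10w - 7.
The remaining quadratic factors as (2w - 1)(4w + 7).

(2w - 1)(4w + 7)(w + 7)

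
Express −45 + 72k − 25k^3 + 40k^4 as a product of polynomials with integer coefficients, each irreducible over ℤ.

Group as (40k^4 + 72k) + (−25k^3 − 45) = 8k(5k^3 + 9) − 5(5k^3 + 9).
Both groups share the factor (5k^3 + 9).

(8k − 5)(5k^3 + 9)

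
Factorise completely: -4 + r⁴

(r² + 2)(r² - 2)

Substitute u = r² to get a quadratic in u, then factor.
r² + 2 is irreducible over ℤ (always positive, so no real roots).
r² - 2 is irreducible over ℤ (2 is not a perfect square).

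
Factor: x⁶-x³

x³(x-1)(x²+x+1)

Every term has a factor of x³; factoring it out leaves x³-1.
Recognize a difference of cubes with the parts x and 1.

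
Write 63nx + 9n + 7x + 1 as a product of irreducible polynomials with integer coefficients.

(7x + 1)(9n + 1)

Group as (63nx + 9n) + (7x + 1) = 9n(7x + 1) + (7x + 1).
Both groups share the factor (7x + 1).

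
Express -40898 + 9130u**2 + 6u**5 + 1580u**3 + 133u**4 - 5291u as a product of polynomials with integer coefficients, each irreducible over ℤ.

By the rational root theorem, u = 2 is a root, so (u - 2) divides it; the quotient is 6u**4 + 145u**3 + 1870u**2 + 12870u + 20449.
Next, u = -11 is a root, giving the factor (u + 11) and quotient 6u**3 + 79u**2 + 1001u + 1859.
Next, u = -13/6 is a root, giving the factor (6u + 13) and quotient u**2 + 11u + 143.
The quadratic u**2 + 11u + 143 has discriminant -451 < 0 and is irreducible over ℤ.

(6u + 13)(u + 11)(u - 2)(u**2 + 11u + 143)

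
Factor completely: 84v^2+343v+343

7(3v+7)(4v+7)

Pull out the common factor 7, then factor the remaining trinomial.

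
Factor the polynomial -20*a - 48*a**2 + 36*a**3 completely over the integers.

4*a*(3*a + 1)*(3*a - 5)

Pull out the common factor 4*a, then factor the remaining trinomial.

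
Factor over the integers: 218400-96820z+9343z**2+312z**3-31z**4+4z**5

(4z-15)(z+13)(z-5)(z**2-12z+224)

Among the possible rational roots, z = 15/4 is a root, so (4z-15) is a factor; dividing leaves z**4-4z**3+63z**2+2572z-14560.
Then z = 5 is a root, so (z-5) is a factor; dividing leaves z**3+z**2+68z+2912.
Then z = -13 is a root, so (z+13) is a factor; dividing leaves z**2-12z+224.
The quadratic z**2-12z+224 has discriminant -752 < 0 and is irreducible over ℤ.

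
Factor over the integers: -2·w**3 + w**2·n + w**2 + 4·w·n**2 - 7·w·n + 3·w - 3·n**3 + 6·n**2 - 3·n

Group: w·(-2·w**2 - w·n + w + 3·n**2 - 6·n + 3) - n·(-2·w**2 - w·n + w + 3·n**2 - 6·n + 3); both groups contain (-2·w**2 - w·n + w + 3·n**2 - 6·n + 3), so (w - n) is a factor with cofactor -2·w**2 - w·n + w + 3·n**2 - 6·n + 3.
The cofactor groups again: -2·w**2 - w·n + w + 3·n**2 - 6·n + 3 = -w·(2·w + 3·n - 3) + (n - 1)·(2·w + 3·n - 3); both groups contain (2·w + 3·n - 3), giving -(w - n + 1)·(2·w + 3·n - 3).

-(w - n)·(w - n + 1)·(2·w + 3·n - 3)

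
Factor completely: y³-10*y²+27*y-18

(y-1)*(y-3)*(y-6)

By the rational root theorem, y = 3 is a root, so (y-3) divides it; the quotient is y²-7*y+6.
The remaining quadratic factors as (y-6)(y-1).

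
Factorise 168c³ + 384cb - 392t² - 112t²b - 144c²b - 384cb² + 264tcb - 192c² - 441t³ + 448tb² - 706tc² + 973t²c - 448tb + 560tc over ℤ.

-(7t - 6c)(9t - 7c - 8b + 8)(7t - 4c + 8b)

Group: 7t(-63t² + 85tc - 16tb - 56t - 28c² + 24cb + 32c + 64b² - 64b) - 6c(-63t² + 85tc - 16tb - 56t - 28c² + 24cb + 32c + 64b² - 64b); both groups contain (-63t² + 85tc - 16tb - 56t - 28c² + 24cb + 32c + 64b² - 64b), so (7t - 6c) is a factor with cofactor -63t² + 85tc - 16tb - 56t - 28c² + 24cb + 32c + 64b² - 64b.
The cofactor groups again: -63t² + 85tc - 16tb - 56t - 28c² + 24cb + 32c + 64b² - 64b = -9t(7t - 4c + 8b) + (7c + 8b - 8)(7t - 4c + 8b); both groups contain (7t - 4c + 8b), giving -(9t - 7c - 8b + 8)(7t - 4c + 8b).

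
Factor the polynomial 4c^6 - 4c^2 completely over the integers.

4c^2(c + 1)(c - 1)(c^2 + 1)

Every term has a factor of 4c^2; factoring it out leaves c^4 - 1.
Recognize a difference of squares with the parts c^2 and 1.
c^2 - 1 is again a difference of squares: (c - 1)(c + 1).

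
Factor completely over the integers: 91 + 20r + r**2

(r + 13)(r + 7)

Two integers with product 91 and sum 20 are 7 and 13.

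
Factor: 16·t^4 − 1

(2·t + 1)·(2·t − 1)·(4·t^2 + 1)

(2·t)⁴ − (1)⁴ = ((2·t)² − (1)²)((2·t)² + (1)²); the first factor splits again, the second (4·t^2 + 1) is irreducible.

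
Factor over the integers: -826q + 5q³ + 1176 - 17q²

(5q - 7)(q + 12)(q - 14)

Among the possible rational roots, q = 14 is a root, giving the factor (q - 14) and quotient 5q² + 53q - 84.
The remaining quadratic factors as (5q - 7)(q + 12).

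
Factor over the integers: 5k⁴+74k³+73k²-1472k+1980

By the rational root theorem, k = -9 is a root, so (k+9) divides it; the quotient is 5k³+29k²-188k+220.
Then k = 2 is a root, so (k-2) is a factor; dividing leaves 5k²+39k-110.
The remaining quadratic factors as (5k-11)(k+10).

(5k-11)(k+10)(k+9)(k-2)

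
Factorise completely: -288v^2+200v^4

Every term has a factor of 8v^2. Then 25v^2-36 = (5v)² − (6)².

8v^2(5v+6)(5v-6)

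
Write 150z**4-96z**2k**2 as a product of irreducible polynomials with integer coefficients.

Every term has a factor of 6z**2. Then 25z**2-16k**2 = (5z)² − (4k)².

6z**2(5z-4k)(5z+4k)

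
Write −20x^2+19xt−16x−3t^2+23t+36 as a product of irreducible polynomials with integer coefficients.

−(4x−3t−4)(5x−t+9)

Group: −4x(5x−t+9) + (3t+4)(5x−t+9); both groups contain (5x−t+9).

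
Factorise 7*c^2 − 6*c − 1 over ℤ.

Need a pair with product 7·(−1) = −7 and sum −6: that's 1 and −7.
Split the middle term: 7*c^2 + c − 7*c − 1 = c*(7*c + 1) − (7*c + 1).

(7*c + 1)*(c − 1)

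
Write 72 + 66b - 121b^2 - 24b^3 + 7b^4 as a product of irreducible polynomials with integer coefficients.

(7b + 4)(b + 3)(b - 1)(b - 6)

By the rational root theorem, b = -4/7 is a root, so (7b + 4) divides it; the quotient is b^3 - 4b^2 - 15b + 18.
Then b = 6 is a root, giving the factor (b - 6) and quotient b^2 + 2b - 3.
The remaining quadratic factors as (b + 3)(b - 1).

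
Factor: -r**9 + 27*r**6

Factor out r**6 first: what remains is -r**3 + 27.
Recognize a difference of cubes with the parts 3 and r.

-r**6*(r - 3)*(r**2 + 3*r + 9)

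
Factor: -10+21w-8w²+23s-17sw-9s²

Group: -s(9s+8w-5) + (-w+2)(9s+8w-5); both groups contain (9s+8w-5).

-(9s+8w-5)(s+w-2)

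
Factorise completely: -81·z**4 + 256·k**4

Write as (16·k**2)² − (9·z**2)², then factor 16·k**2 - 9·z**2 once more.

(4·k + 3·z)·(4·k - 3·z)·(16·k**2 + 9·z**2)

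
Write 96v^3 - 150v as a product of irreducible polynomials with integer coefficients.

Every term has a factor of 6v. Then 16v^2 - 25 = (4v)² − (5)².

6v(4v + 5)(4v - 5)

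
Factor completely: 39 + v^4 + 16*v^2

(v^2 + 13)*(v^2 + 3)

Substitute u = v^2 to get a quadratic in u, then factor.
v^2 + 13 is irreducible over ℤ (always positive, so no real roots).
v^2 + 3 is irreducible over ℤ (always positive, so no real roots).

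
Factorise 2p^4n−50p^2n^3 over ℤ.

Pull out the common factor 2p^2n; p^2−25n^2 is a difference of squares.

2np^2(p−5n)(p+5n)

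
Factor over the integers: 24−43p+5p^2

(5p−3)(p−8)

Need a pair with product 5·24 = 120 and sum −43: that's −3 and −40.
Split the middle term: 5p^2−3p − 40p+24 = p(5p−3) − 8(5p−3).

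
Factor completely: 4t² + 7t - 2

Need a pair with product 4·(-2) = -8 and sum 7: that's -1 and 8.
Split the middle term: 4t² - t + 8t - 2 = t(4t - 1) + 2(4t - 1).

(4t - 1)(t + 2)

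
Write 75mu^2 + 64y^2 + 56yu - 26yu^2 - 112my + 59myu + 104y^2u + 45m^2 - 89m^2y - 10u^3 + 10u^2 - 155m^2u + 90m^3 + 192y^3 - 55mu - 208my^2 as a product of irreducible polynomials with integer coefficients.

Group: 9m(10m^2 - my - 15mu + 5m - 24y^2 - 7yu - 8y + 5u^2 - 5u) + (-8y - 2u)(10m^2 - my - 15mu + 5m - 24y^2 - 7yu - 8y + 5u^2 - 5u); both groups contain (10m^2 - my - 15mu + 5m - 24y^2 - 7yu - 8y + 5u^2 - 5u), so (9m - 8y - 2u) is a factor with cofactor 10m^2 - my - 15mu + 5m - 24y^2 - 7yu - 8y + 5u^2 - 5u.
The cofactor groups again: 10m^2 - my - 15mu + 5m - 24y^2 - 7yu - 8y + 5u^2 - 5u = 5m(2m + 3y - u + 1) + (-8y - 5u)(2m + 3y - u + 1); both groups contain (2m + 3y - u + 1), giving (5m - 8y - 5u)(2m + 3y - u + 1).

(2m + 3y - u + 1)(5m - 8y - 5u)(9m - 8y - 2u)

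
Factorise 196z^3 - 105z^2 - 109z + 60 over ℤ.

Among the possible rational roots, z = 4/7 is a root, so (7z - 4) divides it; the quotient is 28z^2 + z - 15.
The remaining quadratic factors as (7z - 5)(4z + 3).

(4z + 3)(7z - 4)(7z - 5)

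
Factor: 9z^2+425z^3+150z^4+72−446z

Testing divisors of the constant over divisors of the leading coefficient, z = −9/5 is a root, so (5z+9) divides it; the quotient is 30z^3+31z^2−54z+8.
Then z = 4/5 is a root, so (5z−4) divides it; the quotient is 6z^2+11z−2.
The remaining quadratic factors as (6z−1)(z+2).

(5z+9)(5z−4)(6z−1)(z+2)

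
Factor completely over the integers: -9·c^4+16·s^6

(4·s^3-3·c^2)·(4·s^3+3·c^2)

Recognize a difference of squares with the parts 4·s^3 and 3·c^2.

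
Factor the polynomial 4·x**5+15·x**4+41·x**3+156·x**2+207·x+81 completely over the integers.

(4·x+3)·(x+1)·(x+3)·(x**2-x+9)

Among the possible rational roots, x = -3 is a root, so (x+3) is a factor; dividing leaves 4·x**4+3·x**3+32·x**2+60·x+27.
Continuing, x = -3/4 is a root, so (4·x+3) divides it; the quotient is x**3+8·x+9.
Continuing, x = -1 is a root, so (x+1) divides it; the quotient is x**2-x+9.
The quadratic x**2-x+9 has discriminant -35 < 0 and is irreducible over ℤ.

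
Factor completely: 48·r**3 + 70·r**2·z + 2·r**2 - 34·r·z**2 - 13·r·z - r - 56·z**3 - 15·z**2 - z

(6·r + 8·z + 1)·(8·r - 7·z - 1)·(r + z)

Group: 8·r·(6·r**2 + 14·r·z + r + 8·z**2 + z) + (-7·z - 1)·(6·r**2 + 14·r·z + r + 8·z**2 + z); both groups contain (6·r**2 + 14·r·z + r + 8·z**2 + z), so (8·r - 7·z - 1) is a factor with cofactor 6·r**2 + 14·r·z + r + 8·z**2 + z.
The cofactor groups again: 6·r**2 + 14·r·z + r + 8·z**2 + z = r·(6·r + 8·z + 1) + z·(6·r + 8·z + 1); both groups contain (6·r + 8·z + 1), giving (r + z)·(6·r + 8·z + 1).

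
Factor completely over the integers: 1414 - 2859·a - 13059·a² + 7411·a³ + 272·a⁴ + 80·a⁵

(4·a - 1)·(4·a - 7)·(5·a + 2)·(a² + 5·a + 101)

Among the possible rational roots, a = 1/4 is a root, giving the factor (4·a - 1) and quotient 20·a⁴ + 73·a³ + 1871·a² - 2797·a - 1414.
Next, a = 7/4 is a root, so (4·a - 7) is a factor; dividing leaves 5·a³ + 27·a² + 515·a + 202.
Continuing, a = -2/5 is a root, so (5·a + 2) is a factor; dividing leaves a² + 5·a + 101.
The quadratic a² + 5·a + 101 has discriminant -379 < 0 and is irreducible over ℤ.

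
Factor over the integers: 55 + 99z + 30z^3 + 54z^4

Group as (54z^4 + 99z) + (30z^3 + 55) = 9z(6z^3 + 11) + 5(6z^3 + 11).
Both groups share the factor (6z^3 + 11).

(9z + 5)(6z^3 + 11)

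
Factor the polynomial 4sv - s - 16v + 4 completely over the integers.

(4v - 1)(s - 4)

Group as (4sv - s) + (-16v + 4) = s(4v - 1) - 4(4v - 1).
Both groups share the factor (4v - 1).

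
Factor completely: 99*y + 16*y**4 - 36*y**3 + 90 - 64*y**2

Among the possible rational roots, y = 5/2 is a root, so (2*y - 5) divides it; the quotient is 8*y**3 + 2*y**2 - 27*y - 18.
Then y = 2 is a root, so (y - 2) is a factor; dividing leaves 8*y**2 + 18*y + 9.
The remaining quadratic factors as (2*y + 3)(4*y + 3).

(2*y + 3)*(2*y - 5)*(4*y + 3)*(y - 2)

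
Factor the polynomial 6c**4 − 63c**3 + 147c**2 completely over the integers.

3c**2(2c − 7)(c − 7)

Pull out the common factor 3c**2, then factor the remaining trinomial.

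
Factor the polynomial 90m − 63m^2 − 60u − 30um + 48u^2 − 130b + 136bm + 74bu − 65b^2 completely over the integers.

Group: −5b(13b + 6u − 9m) + (8u + 7m − 10)(13b + 6u − 9m); both groups contain (13b + 6u − 9m).

−(13b + 6u − 9m)(5b − 8u − 7m + 10)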